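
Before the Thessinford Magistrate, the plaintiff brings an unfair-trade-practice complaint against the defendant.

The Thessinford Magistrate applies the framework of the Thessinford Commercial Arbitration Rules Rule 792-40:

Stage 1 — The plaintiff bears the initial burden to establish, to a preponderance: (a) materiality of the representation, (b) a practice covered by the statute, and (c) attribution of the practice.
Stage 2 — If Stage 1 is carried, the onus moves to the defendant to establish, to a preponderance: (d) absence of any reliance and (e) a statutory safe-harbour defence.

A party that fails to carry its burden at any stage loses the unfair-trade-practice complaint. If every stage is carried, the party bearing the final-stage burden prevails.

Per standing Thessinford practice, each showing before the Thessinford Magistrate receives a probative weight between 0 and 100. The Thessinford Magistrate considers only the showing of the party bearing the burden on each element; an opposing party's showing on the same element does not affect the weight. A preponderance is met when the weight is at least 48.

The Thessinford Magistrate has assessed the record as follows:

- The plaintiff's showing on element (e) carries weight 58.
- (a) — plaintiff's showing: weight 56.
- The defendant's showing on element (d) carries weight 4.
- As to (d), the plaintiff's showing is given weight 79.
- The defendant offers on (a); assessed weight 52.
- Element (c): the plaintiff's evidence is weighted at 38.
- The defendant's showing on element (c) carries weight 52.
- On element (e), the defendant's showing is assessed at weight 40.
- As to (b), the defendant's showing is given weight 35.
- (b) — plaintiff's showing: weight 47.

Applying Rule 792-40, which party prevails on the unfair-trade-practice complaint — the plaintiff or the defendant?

defendant

At Stage 1 the plaintiff must meet a preponderance (weight is at least 48): on (a) the weight is 56 (the defendant's 52 is given no effect), which does reach 48, so (a) meets the standard; on (b) the weight is 47 (the defendant's 35 is given no effect), which does not reach 48, so (b) does not meet the standard; on (c) the weight is 38 (the defendant's 52 is given no effect), < 48, so (c) does not meet the standard.
  Not every element is met, so the plaintiff fails to carry Stage 1.
The defendant prevails.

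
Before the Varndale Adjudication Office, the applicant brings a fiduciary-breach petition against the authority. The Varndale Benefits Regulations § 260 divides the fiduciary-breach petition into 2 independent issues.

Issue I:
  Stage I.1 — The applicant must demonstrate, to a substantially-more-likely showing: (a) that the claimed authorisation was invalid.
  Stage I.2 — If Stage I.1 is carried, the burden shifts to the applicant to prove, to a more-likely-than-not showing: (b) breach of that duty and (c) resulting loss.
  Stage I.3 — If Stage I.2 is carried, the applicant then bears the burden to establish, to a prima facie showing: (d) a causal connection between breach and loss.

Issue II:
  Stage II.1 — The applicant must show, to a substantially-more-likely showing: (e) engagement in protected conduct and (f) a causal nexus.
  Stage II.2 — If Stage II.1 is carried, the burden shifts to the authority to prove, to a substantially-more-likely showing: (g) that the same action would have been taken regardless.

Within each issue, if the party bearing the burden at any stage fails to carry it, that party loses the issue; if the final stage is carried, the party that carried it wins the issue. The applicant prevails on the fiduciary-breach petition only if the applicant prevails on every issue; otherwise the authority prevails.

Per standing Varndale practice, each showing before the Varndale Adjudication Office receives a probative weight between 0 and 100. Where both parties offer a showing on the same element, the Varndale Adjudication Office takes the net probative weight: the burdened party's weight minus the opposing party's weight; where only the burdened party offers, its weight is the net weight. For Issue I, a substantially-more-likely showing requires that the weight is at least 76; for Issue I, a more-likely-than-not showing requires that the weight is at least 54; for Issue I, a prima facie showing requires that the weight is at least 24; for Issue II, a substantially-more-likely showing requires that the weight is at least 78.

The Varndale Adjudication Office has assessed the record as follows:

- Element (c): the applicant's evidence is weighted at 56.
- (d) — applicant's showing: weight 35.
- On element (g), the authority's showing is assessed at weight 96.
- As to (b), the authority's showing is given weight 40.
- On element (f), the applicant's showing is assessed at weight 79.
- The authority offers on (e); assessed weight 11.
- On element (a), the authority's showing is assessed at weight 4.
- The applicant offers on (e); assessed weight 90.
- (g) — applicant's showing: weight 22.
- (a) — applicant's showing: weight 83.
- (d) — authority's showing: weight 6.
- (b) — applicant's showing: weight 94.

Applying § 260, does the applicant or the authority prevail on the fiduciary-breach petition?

applicant

— Issue I —
Stage I.1 — burden on applicant; standard: a substantially-more-likely showing (weight is at least 76).
    (a): 83 − 4 = 79 ≥ 76 [met]
  Stage I.1 carried; the burden remains with the applicant.
Stage I.2 — burden on applicant; standard: a more-likely-than-not showing (weight is at least 54).
    (b): 94 − 40 = 54 ≥ 54 [met]
    (c): 56 ≥ 54 [met]
  All elements met. The applicant retains the burden for Stage I.3.
Stage I.3 — burden on applicant; standard: a prima facie showing (weight is at least 24).
    (d): 35 − 6 = 29 ≥ 24 [met]
  Stage I.3 carried; the final stage is satisfied.
All stages carried — the applicant prevails on this issue.
— Issue II —
At Stage II.1 the applicant must meet a substantially-more-likely showing (weight is at least 78): on (e) the weight is 90 less the opposing 11 gives net 79, ≥ 78, so (e) meets the standard; on (f) the weight is 79, ≥ 78, so (f) meets the standard.
  All elements met. The burden passes to the authority.
At Stage II.2 the authority must meet a substantially-more-likely showing (weight is at least 78): on (g) the weight is 96 less the opposing 22 gives net 74, < 78, so (g) does not meet the standard.
  Not every element is met, so the authority fails to carry Stage II.2.
The applicant prevails on this issue.
Per-issue: Issue I → applicant; Issue II → applicant. The applicant must prevail on every issue; overall, the applicant prevails.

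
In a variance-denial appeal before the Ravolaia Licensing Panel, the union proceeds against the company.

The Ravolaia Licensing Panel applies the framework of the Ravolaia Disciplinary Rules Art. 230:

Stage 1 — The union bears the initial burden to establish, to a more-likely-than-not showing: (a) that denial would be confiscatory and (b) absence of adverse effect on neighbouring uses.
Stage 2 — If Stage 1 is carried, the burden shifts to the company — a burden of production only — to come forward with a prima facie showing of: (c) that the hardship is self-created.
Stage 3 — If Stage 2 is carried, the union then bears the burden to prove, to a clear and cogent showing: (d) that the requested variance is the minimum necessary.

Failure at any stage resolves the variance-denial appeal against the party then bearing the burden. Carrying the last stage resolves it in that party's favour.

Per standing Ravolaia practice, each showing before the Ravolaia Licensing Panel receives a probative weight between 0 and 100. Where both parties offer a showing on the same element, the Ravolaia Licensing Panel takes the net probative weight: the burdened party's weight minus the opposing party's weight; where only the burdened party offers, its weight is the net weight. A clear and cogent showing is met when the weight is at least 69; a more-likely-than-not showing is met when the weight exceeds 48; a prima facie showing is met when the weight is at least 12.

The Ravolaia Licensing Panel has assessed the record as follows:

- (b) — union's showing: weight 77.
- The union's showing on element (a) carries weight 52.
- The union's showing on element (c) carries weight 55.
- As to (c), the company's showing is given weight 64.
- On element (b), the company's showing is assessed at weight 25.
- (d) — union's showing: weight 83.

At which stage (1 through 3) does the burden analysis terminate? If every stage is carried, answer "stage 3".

Stage 1 — burden on union; standard: a more-likely-than-not showing (weight exceeds 48).
    (a): 52 > 48 [met]
    (b): 77 − 25 = 52 > 48 [met]
  All elements met. The burden passes to the company.
Stage 2 — burden on company; standard: a prima facie showing (weight is at least 12).
    (c): 64 − 55 = 9 < 12 [not met]
  Stage 2 not carried; the company fails its burden.
The union prevails.

stage 2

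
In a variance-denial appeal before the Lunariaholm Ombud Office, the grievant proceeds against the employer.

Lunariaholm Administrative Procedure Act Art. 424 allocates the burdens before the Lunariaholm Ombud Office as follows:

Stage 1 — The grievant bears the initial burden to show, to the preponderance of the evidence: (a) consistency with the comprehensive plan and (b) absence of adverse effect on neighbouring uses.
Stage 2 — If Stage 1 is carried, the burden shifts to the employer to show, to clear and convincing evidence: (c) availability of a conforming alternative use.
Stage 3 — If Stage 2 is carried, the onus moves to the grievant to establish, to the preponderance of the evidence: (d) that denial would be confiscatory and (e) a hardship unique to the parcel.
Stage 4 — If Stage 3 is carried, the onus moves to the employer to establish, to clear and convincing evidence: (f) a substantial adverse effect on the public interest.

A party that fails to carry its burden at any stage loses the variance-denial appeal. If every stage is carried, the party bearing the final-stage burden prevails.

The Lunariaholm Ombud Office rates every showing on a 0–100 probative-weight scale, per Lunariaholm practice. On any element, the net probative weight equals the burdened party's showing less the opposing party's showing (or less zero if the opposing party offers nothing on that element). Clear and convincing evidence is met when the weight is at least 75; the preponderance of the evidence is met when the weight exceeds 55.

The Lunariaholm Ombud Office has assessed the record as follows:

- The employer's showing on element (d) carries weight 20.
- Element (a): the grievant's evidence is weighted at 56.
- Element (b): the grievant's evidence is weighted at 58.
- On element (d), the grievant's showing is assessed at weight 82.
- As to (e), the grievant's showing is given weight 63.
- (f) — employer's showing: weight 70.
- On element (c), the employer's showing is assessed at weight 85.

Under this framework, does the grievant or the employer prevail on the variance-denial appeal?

Stage 1 (grievant, the preponderance of the evidence, weight exceeds 55): (a) 56 > 55 — meets; (b) 58 > 55 — meets.
  All elements met. The burden passes to the employer.
Stage 2 (employer, clear and convincing evidence, weight is at least 75): (c) 85 ≥ 75 — meets.
  All elements met. The burden passes to the grievant.
Stage 3 (grievant, the preponderance of the evidence, weight exceeds 55): (d) net 82−20=62 > 55 — meets; (e) 63 > 55 — meets.
  Stage 3 carried; the burden shifts to the employer.
Stage 4 (employer, clear and convincing evidence, weight is at least 75): (f) 70 < 75 — fails.
  Not every element is met, so the employer fails to carry Stage 4.
The analysis ends at Stage 4; the grievant prevails.

grievant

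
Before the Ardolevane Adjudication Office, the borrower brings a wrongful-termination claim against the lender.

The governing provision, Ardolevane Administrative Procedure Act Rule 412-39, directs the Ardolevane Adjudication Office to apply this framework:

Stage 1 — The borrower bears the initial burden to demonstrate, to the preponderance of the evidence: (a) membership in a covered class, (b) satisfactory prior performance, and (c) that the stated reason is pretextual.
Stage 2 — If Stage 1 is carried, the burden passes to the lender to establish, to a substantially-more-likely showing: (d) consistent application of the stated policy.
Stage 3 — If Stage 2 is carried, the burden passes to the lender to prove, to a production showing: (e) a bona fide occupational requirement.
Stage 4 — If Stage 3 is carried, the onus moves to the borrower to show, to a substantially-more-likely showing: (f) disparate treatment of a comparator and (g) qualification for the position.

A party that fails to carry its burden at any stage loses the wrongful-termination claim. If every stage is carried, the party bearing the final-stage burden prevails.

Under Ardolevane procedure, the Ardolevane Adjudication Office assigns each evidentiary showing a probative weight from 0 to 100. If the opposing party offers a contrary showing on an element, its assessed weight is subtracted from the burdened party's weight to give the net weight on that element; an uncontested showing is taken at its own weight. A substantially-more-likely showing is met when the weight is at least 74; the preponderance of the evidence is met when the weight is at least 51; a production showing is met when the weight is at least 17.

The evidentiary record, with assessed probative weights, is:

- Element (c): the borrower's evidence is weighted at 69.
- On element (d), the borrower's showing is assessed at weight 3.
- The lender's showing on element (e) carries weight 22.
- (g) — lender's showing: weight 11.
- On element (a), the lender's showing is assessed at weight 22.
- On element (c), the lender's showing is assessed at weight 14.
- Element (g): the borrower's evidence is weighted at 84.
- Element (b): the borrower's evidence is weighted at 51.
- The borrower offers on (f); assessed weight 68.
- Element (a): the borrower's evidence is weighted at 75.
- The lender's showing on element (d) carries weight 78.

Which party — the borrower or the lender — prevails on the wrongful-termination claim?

Stage 1 (borrower, the preponderance of the evidence, weight is at least 51): (a) net 75−22=53 ≥ 51 — meets; (b) 51 ≥ 51 — meets; (c) net 69−14=55 ≥ 51 — meets.
  Stage 1 is satisfied; the onus moves to the lender.
Stage 2 (lender, a substantially-more-likely showing, weight is at least 74): (d) net 78−3=75 ≥ 74 — meets.
  Stage 2 carried; the burden remains with the lender.
Stage 3 (lender, a production showing, weight is at least 17): (e) 22 ≥ 17 — meets.
  The lender carries Stage 3; the borrower now bears the burden.
Stage 4 (borrower, a substantially-more-likely showing, weight is at least 74): (f) 68 < 74 — fails; (g) net 84−11=73 < 74 — fails.
  Not every element is met, so the borrower fails to carry Stage 4.
The analysis ends at Stage 4; the lender prevails.

lender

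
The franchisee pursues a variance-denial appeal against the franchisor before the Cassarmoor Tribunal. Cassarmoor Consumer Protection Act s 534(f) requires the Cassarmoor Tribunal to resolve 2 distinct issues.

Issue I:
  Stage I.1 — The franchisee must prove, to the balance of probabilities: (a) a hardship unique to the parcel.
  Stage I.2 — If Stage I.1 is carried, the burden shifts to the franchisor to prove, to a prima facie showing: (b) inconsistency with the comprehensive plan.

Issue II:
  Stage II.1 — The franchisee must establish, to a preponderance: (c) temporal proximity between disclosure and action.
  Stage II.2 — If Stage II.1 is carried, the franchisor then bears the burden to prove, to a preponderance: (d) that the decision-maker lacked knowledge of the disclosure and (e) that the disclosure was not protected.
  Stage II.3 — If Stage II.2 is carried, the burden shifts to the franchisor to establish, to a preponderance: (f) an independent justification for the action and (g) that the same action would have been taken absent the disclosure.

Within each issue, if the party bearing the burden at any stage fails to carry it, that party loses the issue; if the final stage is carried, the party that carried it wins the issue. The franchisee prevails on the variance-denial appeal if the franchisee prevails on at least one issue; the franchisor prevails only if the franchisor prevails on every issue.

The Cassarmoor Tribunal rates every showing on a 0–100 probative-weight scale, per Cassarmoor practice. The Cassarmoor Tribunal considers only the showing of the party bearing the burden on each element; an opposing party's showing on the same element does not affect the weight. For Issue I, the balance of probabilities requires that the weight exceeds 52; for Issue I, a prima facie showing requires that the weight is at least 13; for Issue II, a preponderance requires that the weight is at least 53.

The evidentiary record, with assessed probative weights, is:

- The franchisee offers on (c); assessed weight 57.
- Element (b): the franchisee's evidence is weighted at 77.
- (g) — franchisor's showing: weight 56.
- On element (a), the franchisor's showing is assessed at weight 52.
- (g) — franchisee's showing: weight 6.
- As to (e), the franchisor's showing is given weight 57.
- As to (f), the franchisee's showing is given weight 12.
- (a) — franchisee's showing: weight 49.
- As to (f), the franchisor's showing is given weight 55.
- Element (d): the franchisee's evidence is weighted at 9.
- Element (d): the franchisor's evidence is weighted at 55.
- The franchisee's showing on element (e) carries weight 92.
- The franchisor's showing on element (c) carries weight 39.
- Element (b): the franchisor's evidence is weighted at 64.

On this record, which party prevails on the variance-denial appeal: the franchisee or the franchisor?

— Issue I —
Stage I.1 (franchisee, the balance of probabilities, weight exceeds 52): (a) 49 (franchisor's 52 disregarded) ≤ 52 — fails.
  Stage I.1 not carried; the franchisee fails its burden.
The franchisor prevails on this issue.
— Issue II —
At Stage II.1 the franchisee must meet a preponderance (weight is at least 53): on (c) the weight is 57 (the franchisor's 39 is given no effect), ≥ 53, so (c) meets the standard.
  All elements met. The burden passes to the franchisor.
At Stage II.2 the franchisor must meet a preponderance (weight is at least 53): on (d) the weight is 55 (the franchisee's 9 is given no effect), ≥ 53, so (d) meets the standard; on (e) the weight is 57 (the franchisee's 92 is given no effect), ≥ 53, so (e) meets the standard.
  Stage II.2 is satisfied; the franchisor continues to bear the burden.
At Stage II.3 the franchisor must meet a preponderance (weight is at least 53): on (f) the weight is 55 (the franchisee's 12 is given no effect), which does reach 53, so (f) meets the standard; on (g) the weight is 56 (the franchisee's 6 is given no effect), which does reach 53, so (g) meets the standard.
  Stage II.3 carried; the final stage is satisfied.
All stages carried — the franchisor prevails on this issue.
Per-issue: Issue I → franchisor; Issue II → franchisor. The franchisee must prevail on at least one issue; overall, the franchisor prevails.

franchisor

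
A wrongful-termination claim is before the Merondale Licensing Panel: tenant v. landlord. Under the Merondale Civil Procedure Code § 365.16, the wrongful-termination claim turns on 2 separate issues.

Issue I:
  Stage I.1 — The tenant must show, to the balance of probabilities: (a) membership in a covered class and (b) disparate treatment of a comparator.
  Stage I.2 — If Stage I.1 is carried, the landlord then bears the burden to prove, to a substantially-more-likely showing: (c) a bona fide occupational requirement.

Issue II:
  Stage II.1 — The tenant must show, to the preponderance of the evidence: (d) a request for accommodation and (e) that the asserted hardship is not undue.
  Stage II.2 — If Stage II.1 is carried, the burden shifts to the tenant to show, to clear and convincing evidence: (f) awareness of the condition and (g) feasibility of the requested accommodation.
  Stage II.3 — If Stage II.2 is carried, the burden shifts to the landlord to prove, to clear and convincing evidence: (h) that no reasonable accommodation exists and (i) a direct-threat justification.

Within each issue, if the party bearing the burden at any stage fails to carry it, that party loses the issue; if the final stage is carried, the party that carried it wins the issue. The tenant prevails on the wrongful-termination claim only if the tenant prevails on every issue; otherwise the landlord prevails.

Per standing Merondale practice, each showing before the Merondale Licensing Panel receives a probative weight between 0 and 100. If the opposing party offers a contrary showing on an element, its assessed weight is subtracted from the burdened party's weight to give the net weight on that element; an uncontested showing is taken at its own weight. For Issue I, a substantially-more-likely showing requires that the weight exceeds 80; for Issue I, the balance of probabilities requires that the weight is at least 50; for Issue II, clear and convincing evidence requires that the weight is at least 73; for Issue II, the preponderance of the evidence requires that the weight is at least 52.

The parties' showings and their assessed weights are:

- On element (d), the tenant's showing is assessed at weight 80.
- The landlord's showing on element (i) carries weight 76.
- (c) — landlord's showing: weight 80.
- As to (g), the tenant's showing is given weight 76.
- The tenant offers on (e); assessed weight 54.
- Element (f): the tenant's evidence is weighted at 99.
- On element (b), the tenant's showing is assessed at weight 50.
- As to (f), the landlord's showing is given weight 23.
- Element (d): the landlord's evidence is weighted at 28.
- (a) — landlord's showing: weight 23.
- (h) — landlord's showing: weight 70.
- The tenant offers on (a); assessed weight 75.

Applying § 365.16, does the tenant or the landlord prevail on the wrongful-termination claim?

tenant

— Issue I —
Stage I.1 (tenant, the balance of probabilities, weight is at least 50): (a) net 75−23=52 ≥ 50 — meets; (b) 50 ≥ 50 — meets.
  All elements met. The burden passes to the landlord.
Stage I.2 (landlord, a substantially-more-likely showing, weight exceeds 80): (c) 80 ≤ 80 — fails.
  Not every element is met, so the landlord fails to carry Stage I.2.
The tenant prevails on this issue.
— Issue II —
At Stage II.1 the tenant must meet the preponderance of the evidence (weight is at least 52): on (d) the weight is 80 less the opposing 28 gives net 52, which does reach 52, so (d) meets the standard; on (e) the weight is 54, ≥ 52, so (e) meets the standard.
  Stage II.1 carried; the burden remains with the tenant.
At Stage II.2 the tenant must meet clear and convincing evidence (weight is at least 73): on (f) the weight is 99 less the opposing 23 gives net 76, ≥ 73, so (f) meets the standard; on (g) the weight is 76, ≥ 73, so (g) meets the standard.
  All elements met. The burden passes to the landlord.
At Stage II.3 the landlord must meet clear and convincing evidence (weight is at least 73): on (h) the weight is 70, < 73, so (h) does not meet the standard; on (i) the weight is 76, which does reach 73, so (i) meets the standard.
  Not every element is met, so the landlord fails to carry Stage II.3.
The tenant prevails on this issue.
Per-issue: Issue I → tenant; Issue II → tenant. The tenant must prevail on every issue; overall, the tenant prevails.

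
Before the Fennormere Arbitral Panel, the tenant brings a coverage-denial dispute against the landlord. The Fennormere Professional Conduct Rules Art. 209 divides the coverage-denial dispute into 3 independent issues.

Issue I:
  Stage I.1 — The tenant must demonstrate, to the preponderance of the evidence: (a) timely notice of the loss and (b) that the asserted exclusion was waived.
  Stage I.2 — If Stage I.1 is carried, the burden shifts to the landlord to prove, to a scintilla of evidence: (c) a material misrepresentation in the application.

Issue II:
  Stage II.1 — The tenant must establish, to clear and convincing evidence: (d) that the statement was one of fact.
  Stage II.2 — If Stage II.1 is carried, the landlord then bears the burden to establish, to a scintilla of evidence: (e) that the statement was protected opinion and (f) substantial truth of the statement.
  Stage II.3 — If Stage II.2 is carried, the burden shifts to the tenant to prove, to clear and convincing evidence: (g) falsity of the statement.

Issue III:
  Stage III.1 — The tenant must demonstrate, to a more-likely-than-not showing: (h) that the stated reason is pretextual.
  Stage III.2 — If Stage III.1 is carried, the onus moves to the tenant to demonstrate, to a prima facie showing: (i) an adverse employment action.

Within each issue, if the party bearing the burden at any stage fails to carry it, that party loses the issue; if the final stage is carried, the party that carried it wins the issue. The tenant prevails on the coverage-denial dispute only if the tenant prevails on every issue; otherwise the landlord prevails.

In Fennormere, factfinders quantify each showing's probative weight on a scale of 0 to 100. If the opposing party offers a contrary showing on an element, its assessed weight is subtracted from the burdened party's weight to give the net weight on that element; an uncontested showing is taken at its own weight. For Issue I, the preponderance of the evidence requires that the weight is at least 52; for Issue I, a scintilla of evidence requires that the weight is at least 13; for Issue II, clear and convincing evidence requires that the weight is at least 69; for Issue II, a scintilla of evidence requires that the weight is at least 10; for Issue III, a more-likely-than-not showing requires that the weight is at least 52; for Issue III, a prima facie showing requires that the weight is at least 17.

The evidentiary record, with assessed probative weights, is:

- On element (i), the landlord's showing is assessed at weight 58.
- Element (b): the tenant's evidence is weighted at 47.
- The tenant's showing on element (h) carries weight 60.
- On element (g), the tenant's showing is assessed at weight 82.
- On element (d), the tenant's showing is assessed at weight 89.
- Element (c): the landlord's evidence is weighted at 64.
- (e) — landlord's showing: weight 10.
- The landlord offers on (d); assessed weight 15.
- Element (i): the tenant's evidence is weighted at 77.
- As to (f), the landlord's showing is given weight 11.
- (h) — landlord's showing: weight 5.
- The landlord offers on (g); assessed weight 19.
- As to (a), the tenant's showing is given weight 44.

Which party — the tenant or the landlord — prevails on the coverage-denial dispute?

— Issue I —
At Stage I.1 the tenant must meet the preponderance of the evidence (weight is at least 52): on (a) the weight is 44, < 52, so (a) does not meet the standard; on (b) the weight is 47, which does not reach 52, so (b) does not meet the standard.
  The tenant does not carry Stage I.1.
The landlord prevails on this issue.
— Issue II —
Stage II.1 (tenant, clear and convincing evidence, weight is at least 69): (d) net 89−15=74 ≥ 69 — meets.
  Stage II.1 is satisfied; the onus moves to the landlord.
Stage II.2 (landlord, a scintilla of evidence, weight is at least 10): (e) 10 ≥ 10 — meets; (f) 11 ≥ 10 — meets.
  Stage II.2 is satisfied; the onus moves to the tenant.
Stage II.3 (tenant, clear and convincing evidence, weight is at least 69): (g) net 82−19=63 < 69 — fails.
  The tenant does not carry Stage II.3.
So the landlord prevails on this issue.
— Issue III —
At Stage III.1 the tenant must meet a more-likely-than-not showing (weight is at least 52): on (h) the weight is 60 less the opposing 5 gives net 55, ≥ 52, so (h) meets the standard.
  Stage III.1 carried; the burden remains with the tenant.
At Stage III.2 the tenant must meet a prima facie showing (weight is at least 17): on (i) the weight is 77 less the opposing 58 gives net 19, which does reach 17, so (i) meets the standard.
  Stage III.2 carried; the final stage is satisfied.
Every stage carried; the tenant prevails on this issue.
Per-issue: Issue I → landlord; Issue II → landlord; Issue III → tenant. The tenant must prevail on every issue; overall, the landlord prevails.

landlord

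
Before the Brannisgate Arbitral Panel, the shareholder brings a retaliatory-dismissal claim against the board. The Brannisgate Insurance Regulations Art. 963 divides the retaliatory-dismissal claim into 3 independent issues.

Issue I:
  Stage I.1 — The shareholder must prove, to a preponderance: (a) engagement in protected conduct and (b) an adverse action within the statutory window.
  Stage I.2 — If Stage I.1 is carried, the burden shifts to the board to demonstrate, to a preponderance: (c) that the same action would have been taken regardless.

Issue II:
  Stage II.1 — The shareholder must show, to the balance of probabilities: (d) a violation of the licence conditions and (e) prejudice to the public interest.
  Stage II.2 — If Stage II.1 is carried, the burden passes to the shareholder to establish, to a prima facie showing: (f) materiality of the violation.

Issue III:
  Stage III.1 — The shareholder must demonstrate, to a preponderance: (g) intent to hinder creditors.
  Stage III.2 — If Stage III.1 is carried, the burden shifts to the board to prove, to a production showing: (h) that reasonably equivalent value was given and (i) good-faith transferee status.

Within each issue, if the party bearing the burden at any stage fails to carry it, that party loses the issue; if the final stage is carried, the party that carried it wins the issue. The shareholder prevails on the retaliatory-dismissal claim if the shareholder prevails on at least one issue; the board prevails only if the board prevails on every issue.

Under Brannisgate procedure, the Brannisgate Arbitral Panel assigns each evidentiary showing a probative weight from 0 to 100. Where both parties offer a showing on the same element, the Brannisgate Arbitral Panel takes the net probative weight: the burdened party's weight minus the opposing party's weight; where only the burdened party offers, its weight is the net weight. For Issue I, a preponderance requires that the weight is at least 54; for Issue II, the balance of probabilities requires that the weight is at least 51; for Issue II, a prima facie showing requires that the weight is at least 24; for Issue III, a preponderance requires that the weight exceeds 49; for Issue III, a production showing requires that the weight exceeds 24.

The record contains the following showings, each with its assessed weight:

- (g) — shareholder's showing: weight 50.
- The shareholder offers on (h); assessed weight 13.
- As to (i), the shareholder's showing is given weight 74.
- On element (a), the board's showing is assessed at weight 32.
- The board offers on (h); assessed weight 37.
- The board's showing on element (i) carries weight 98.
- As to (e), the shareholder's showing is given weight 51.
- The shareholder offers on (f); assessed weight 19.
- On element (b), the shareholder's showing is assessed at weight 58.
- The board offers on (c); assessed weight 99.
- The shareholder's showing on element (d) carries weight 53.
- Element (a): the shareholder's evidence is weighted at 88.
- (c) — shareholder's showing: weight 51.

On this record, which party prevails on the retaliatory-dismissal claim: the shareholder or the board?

— Issue I —
Stage I.1 — burden on shareholder; standard: a preponderance (weight is at least 54).
    (a): 88 − 32 = 56 ≥ 54 [met]
    (b): 58 ≥ 54 [met]
  The shareholder carries Stage I.1; the board now bears the burden.
Stage I.2 — burden on board; standard: a preponderance (weight is at least 54).
    (c): 99 − 51 = 48 < 54 [not met]
  Not every element is met, so the board fails to carry Stage I.2.
The analysis ends at Stage I.2; the shareholder prevails on this issue.
— Issue II —
Stage II.1 (shareholder, the balance of probabilities, weight is at least 51): (d) 53 ≥ 51 — meets; (e) 51 ≥ 51 — meets.
  Stage II.1 is satisfied; the shareholder continues to bear the burden.
Stage II.2 (shareholder, a prima facie showing, weight is at least 24): (f) 19 < 24 — fails.
  Stage II.2 not carried; the shareholder fails its burden.
So the board prevails on this issue.
— Issue III —
Stage III.1 (shareholder, a preponderance, weight exceeds 49): (g) 50 > 49 — meets.
  Stage III.1 carried; the burden shifts to the board.
Stage III.2 (board, a production showing, weight exceeds 24): (h) net 37−13=24 ≤ 24 — fails; (i) net 98−74=24 ≤ 24 — fails.
  Not every element is met, so the board fails to carry Stage III.2.
The analysis ends at Stage III.2; the shareholder prevails on this issue.
Per-issue: Issue I → shareholder; Issue II → board; Issue III → shareholder. The shareholder must prevail on at least one issue; overall, the shareholder prevails.

shareholder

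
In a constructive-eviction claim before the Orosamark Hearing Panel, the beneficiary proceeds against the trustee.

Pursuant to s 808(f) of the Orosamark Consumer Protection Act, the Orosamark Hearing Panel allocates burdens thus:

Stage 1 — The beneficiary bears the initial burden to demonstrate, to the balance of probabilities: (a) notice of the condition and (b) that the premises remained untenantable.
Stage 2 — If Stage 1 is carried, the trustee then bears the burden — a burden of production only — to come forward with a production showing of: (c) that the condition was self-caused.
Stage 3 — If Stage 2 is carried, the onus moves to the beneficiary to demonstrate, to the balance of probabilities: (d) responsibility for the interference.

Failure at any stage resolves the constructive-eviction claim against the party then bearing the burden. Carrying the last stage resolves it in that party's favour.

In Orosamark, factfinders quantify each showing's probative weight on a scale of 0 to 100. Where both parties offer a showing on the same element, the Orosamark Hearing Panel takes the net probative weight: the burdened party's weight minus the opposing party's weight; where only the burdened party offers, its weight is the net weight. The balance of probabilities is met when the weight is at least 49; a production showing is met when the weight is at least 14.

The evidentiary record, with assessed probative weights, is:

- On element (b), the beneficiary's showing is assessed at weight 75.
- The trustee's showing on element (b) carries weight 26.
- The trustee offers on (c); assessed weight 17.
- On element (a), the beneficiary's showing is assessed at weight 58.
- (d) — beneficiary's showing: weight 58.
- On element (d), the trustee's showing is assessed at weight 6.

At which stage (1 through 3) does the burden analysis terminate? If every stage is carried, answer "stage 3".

stage 3

Stage 1 (beneficiary, the balance of probabilities, weight is at least 49): (a) 58 ≥ 49 — meets; (b) net 75−26=49 ≥ 49 — meets.
  Stage 1 is satisfied; the onus moves to the trustee.
Stage 2 (trustee, a production showing, weight is at least 14): (c) 17 ≥ 14 — meets.
  All elements met. The burden passes to the beneficiary.
Stage 3 (beneficiary, the balance of probabilities, weight is at least 49): (d) net 58−6=52 ≥ 49 — meets.
  Stage 3 carried; the final stage is satisfied.
With every stage satisfied, the beneficiary prevails.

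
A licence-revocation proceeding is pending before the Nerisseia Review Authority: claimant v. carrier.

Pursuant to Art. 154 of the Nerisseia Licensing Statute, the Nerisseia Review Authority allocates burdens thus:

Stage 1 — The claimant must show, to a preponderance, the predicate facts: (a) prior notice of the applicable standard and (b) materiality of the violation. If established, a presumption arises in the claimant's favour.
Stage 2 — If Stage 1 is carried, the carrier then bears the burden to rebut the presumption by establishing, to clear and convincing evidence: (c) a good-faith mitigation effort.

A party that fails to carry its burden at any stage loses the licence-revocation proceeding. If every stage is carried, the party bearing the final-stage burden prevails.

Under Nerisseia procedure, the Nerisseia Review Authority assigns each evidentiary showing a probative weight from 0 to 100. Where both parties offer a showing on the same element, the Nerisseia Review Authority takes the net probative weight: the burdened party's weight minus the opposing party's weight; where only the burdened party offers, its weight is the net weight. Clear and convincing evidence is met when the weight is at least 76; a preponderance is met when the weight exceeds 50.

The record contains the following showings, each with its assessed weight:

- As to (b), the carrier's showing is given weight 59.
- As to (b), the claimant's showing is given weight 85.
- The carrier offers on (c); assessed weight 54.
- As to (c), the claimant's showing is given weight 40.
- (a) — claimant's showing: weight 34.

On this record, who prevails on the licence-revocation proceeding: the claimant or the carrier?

Stage 1 (claimant, a preponderance, weight exceeds 50): (a) 34 ≤ 50 — fails; (b) net 85−59=26 ≤ 50 — fails.
  Stage 1 not carried; the claimant fails its burden.
The analysis ends at Stage 1; the carrier prevails.

carrier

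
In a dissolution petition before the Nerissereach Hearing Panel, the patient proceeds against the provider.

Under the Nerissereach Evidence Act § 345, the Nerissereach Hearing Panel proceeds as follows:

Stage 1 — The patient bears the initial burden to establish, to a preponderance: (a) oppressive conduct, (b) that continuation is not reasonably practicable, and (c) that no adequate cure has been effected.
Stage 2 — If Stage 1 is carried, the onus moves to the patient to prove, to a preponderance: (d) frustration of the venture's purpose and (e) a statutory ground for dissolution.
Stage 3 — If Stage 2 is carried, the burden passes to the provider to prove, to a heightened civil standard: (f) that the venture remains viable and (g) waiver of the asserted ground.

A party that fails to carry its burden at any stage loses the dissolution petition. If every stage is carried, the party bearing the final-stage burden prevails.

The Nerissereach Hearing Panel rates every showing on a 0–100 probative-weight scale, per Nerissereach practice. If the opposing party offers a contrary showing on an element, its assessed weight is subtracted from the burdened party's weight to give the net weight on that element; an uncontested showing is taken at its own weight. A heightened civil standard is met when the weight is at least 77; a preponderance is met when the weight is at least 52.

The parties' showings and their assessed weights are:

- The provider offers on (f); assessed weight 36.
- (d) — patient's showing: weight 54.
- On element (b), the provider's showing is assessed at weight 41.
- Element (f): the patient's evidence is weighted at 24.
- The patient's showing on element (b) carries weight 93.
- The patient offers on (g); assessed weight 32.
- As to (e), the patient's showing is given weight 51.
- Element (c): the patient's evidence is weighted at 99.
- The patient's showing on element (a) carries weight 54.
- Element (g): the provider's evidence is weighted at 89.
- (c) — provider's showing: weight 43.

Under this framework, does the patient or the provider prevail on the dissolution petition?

provider

Stage 1 — burden on patient; standard: a preponderance (weight is at least 52).
    (a): 54 ≥ 52 [met]
    (b): 93 − 41 = 52 ≥ 52 [met]
    (c): 99 − 43 = 56 ≥ 52 [met]
  Stage 1 is satisfied; the patient continues to bear the burden.
Stage 2 — burden on patient; standard: a preponderance (weight is at least 52).
    (d): 54 ≥ 52 [met]
    (e): 51 < 52 [not met]
  Not every element is met, so the patient fails to carry Stage 2.
So the provider prevails.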